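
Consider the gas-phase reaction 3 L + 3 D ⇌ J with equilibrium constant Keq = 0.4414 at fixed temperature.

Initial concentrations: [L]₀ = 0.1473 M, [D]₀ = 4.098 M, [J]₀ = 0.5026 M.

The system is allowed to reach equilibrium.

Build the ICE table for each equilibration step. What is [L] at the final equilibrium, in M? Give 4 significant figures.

[L]_eq = 0.2436 M

Q₀ = 2.285 vs Keq = 0.4414 ⇒ Q>K, reverse
Step 1:
                    L           D           J
  Initial      0.1473       4.098      0.5026
  Change      0.09625     0.09625    -0.03208
  Equil        0.2436       4.194      0.4705
  solve Keq expr → x = -0.03208; check Q = 0.4414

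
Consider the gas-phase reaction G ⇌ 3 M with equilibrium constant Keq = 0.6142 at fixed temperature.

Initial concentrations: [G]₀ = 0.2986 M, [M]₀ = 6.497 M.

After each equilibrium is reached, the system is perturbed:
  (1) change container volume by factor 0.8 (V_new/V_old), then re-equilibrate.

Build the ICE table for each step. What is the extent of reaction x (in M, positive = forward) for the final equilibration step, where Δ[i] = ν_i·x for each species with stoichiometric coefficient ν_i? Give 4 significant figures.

Q₀ = 918.4 vs Keq = 0.6142 ⇒ Q>K, reverse
Step 1:
                  G         M
  I          0.2986     6.497
  C           1.803    -5.408
  E           2.101     1.089
  solve Keq expr → x = -1.803; check Q = 0.6142
Then change container volume by factor 0.8 (V_new/V_old).
Step 2:
                  G         M
  I           2.627     1.361
  C         0.05976   -0.1793
  E           2.686     1.182
  solve Keq expr → x = -0.05976; check Q = 0.6142

x = -0.05976 M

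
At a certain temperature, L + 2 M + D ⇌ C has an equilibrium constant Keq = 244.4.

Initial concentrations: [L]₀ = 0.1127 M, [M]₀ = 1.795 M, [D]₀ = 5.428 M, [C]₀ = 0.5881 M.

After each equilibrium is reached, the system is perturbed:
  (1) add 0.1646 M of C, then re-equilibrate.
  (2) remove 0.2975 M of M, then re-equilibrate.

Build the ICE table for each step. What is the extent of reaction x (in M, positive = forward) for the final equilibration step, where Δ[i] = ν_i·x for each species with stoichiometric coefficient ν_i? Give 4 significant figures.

x = -1.4079e-04 M

Q₀ = 0.2984 vs Keq = 244.4 ⇒ Q<K, forward
Step 1:
                    L           M           D           C
  init         0.1127       1.795       5.428      0.5881
  Δ           -0.1125      -0.225     -0.1125      0.1125
  eq       2.1877e-04        1.57       5.316      0.7006
  solve Keq expr → x = 0.1125; check Q = 244.4
Then add 0.1646 M of C.
Step 2:
                    L           M           D           C
  init     2.1877e-04        1.57       5.316      0.8652
  Δ        5.1346e-05  1.0269e-04  5.1346e-05 -5.1346e-05
  eq       2.7012e-04        1.57       5.316      0.8651
  solve Keq expr → x = -5.1346e-05; check Q = 244.4
Then remove 0.2975 M of M.
Step 3:
                    L           M           D           C
  init     2.7012e-04       1.273       5.316      0.8651
  Δ        1.4079e-04  2.8158e-04  1.4079e-04 -1.4079e-04
  eq       4.1091e-04       1.273       5.316       0.865
  solve Keq expr → x = -1.4079e-04; check Q = 244.4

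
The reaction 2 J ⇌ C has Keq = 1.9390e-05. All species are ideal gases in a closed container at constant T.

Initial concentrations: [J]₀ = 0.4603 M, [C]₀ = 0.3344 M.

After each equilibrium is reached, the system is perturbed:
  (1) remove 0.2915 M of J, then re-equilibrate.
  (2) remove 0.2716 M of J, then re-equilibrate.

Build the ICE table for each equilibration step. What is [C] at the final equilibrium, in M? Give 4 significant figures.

[C]_eq = 6.2114e-06 M

Q₀ = 1.578 vs Keq = 1.9390e-05 ⇒ Q>K, reverse
Step 1:
                   J          C
  I           0.4603     0.3344
  C           0.6688    -0.3344
  E            1.129 2.4718e-05
  solve Keq expr → x = -0.3344; check Q = 1.9390e-05
Then remove 0.2915 M of J.
Step 2:
                   J          C
  I           0.8376 2.4718e-05
  C       2.2230e-05 -1.1115e-05
  E           0.8376 1.3603e-05
  solve Keq expr → x = -1.1115e-05; check Q = 1.9390e-05
Then remove 0.2716 M of J.
Step 3:
                   J          C
  I            0.566 1.3603e-05
  C       1.4782e-05 -7.3912e-06
  E            0.566 6.2114e-06
  solve Keq expr → x = -7.3912e-06; check Q = 1.9390e-05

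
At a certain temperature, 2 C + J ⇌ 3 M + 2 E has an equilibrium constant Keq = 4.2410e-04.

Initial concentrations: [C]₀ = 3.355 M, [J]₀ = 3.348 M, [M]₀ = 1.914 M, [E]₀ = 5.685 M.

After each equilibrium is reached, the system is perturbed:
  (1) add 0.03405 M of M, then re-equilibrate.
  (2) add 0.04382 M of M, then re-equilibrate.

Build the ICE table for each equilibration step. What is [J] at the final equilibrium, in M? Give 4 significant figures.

[J]_eq = 3.971 M

Q₀ = 6.013 vs Keq = 4.2410e-04 ⇒ Q>K, reverse
Step 1:
                   C          J          M          E
  Initial      3.355      3.348      1.914      5.685
  Change       1.196     0.5981     -1.794     -1.196
  Equil        4.551      3.946     0.1198      4.489
  solve Keq expr → x = -0.5981; check Q = 4.2410e-04
Then add 0.03405 M of M.
Step 2:
                   C          J          M          E
  Initial      4.551      3.946     0.1539      4.489
  Change      0.0221    0.01105   -0.03315    -0.0221
  Equil        4.573      3.957     0.1207      4.467
  solve Keq expr → x = -0.01105; check Q = 4.2410e-04
Then add 0.04382 M of M.
Step 3:
                   C          J          M          E
  Initial      4.573      3.957     0.1645      4.467
  Change     0.02844    0.01422   -0.04266   -0.02844
  Equil        4.602      3.971     0.1219      4.438
  solve Keq expr → x = -0.01422; check Q = 4.2410e-04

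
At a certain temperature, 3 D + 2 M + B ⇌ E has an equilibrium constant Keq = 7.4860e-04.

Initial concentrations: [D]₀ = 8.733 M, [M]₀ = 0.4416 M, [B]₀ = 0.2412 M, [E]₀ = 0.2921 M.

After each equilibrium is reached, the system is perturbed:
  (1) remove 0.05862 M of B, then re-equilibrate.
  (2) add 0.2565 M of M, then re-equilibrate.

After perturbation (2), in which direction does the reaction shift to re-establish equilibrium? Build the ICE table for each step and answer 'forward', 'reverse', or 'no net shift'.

Direction: forward

Q₀ = 0.009324 vs Keq = 7.4860e-04 ⇒ Q>K, reverse
Step 1:
                   D          M          B          E
  I            8.733     0.4416     0.2412     0.2921
  C           0.4743     0.3162     0.1581    -0.1581
  E            9.207     0.7578     0.3993      0.134
  solve Keq expr → x = -0.1581; check Q = 7.4860e-04
Then remove 0.05862 M of B.
Step 2:
                   D          M          B          E
  I            9.207     0.7578     0.3407      0.134
  C          0.02831    0.01887   0.009437  -0.009437
  E            9.236     0.7767     0.3501     0.1246
  solve Keq expr → x = -0.009437; check Q = 7.4860e-04
Then add 0.2565 M of M.
Step 3:
                   D          M          B          E
  I            9.236      1.033     0.3501     0.1246
  C          -0.1139   -0.07593   -0.03797    0.03797
  E            9.122     0.9573     0.3122     0.1625
  solve Keq expr → x = 0.03797; check Q = 7.4860e-04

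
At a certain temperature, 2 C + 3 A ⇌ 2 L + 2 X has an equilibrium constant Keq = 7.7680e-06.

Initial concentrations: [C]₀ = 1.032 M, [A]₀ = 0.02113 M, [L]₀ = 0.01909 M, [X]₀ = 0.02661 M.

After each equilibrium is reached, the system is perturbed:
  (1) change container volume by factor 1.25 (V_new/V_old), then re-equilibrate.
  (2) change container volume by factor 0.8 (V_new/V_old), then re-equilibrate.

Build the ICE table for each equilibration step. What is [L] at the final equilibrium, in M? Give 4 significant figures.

Q₀ = 0.02568 vs Keq = 7.7680e-06 ⇒ Q>K, reverse
Step 1:
                  C         A         L         X
  I           1.032   0.02113   0.01909   0.02661
  C         0.01632   0.02448  -0.01632  -0.01632
  E           1.048   0.04561  0.002767   0.01029
  solve Keq expr → x = -0.008161; check Q = 7.7680e-06
Then change container volume by factor 1.25 (V_new/V_old).
Step 2:
                  C         A         L         X
  I          0.8387   0.03649  0.002214   0.00823
  C       1.7021e-04 2.5532e-04 -1.7021e-04 -1.7021e-04
  E          0.8388   0.03675  0.002043  0.008059
  solve Keq expr → x = -8.5106e-05; check Q = 7.7680e-06
Then change container volume by factor 0.8 (V_new/V_old).
Step 3:
                  C         A         L         X
  I           1.049   0.04593  0.002554   0.01007
  C       -2.1277e-04 -3.1915e-04 2.1277e-04 2.1277e-04
  E           1.048   0.04561  0.002767   0.01029
  solve Keq expr → x = 1.0638e-04; check Q = 7.7680e-06

[L]_eq = 0.002767 M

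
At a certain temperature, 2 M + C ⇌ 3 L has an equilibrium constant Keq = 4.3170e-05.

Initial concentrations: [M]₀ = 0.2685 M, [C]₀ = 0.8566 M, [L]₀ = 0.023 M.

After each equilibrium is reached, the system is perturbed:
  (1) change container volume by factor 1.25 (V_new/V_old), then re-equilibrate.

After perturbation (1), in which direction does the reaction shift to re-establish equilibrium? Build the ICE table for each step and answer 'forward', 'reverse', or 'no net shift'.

Q₀ = 1.9702e-04 vs Keq = 4.3170e-05 ⇒ Q>K, reverse
Step 1:
                  M         C         L
  Initial    0.2685    0.8566     0.023
  Change   0.005943  0.002971 -0.008914
  Equil      0.2744    0.8596   0.01409
  solve Keq expr → x = -0.002971; check Q = 4.3170e-05
Then change container volume by factor 1.25 (V_new/V_old).
Step 2:
                  M         C         L
  Initial    0.2196    0.6877   0.01127
  Change          0         0         0
  Equil      0.2196    0.6877   0.01127
  solve Keq expr → x = 0; check Q = 4.3170e-05

Direction: no net shift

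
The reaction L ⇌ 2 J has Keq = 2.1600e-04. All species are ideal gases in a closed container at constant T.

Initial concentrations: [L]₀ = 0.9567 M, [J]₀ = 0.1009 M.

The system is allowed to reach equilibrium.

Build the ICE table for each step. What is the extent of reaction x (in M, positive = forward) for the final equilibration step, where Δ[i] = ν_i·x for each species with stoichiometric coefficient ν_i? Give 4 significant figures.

Q₀ = 0.01064 vs Keq = 2.1600e-04 ⇒ Q>K, reverse
Step 1:
                  L         J
  Initial    0.9567    0.1009
  Change     0.0431   -0.0862
  Equil      0.9998    0.0147
  solve Keq expr → x = -0.0431; check Q = 2.1600e-04

x = -0.0431 M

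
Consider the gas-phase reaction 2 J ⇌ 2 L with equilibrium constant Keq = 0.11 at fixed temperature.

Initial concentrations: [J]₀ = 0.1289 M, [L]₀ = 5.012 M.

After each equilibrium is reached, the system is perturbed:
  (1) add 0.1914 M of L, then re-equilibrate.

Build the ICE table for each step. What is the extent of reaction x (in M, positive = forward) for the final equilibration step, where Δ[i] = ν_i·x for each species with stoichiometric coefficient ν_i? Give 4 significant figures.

Q₀ = 1512 vs Keq = 0.11 ⇒ Q>K, reverse
Step 1:
                  J         L
  I          0.1289     5.012
  C           3.732    -3.732
  E           3.861      1.28
  solve Keq expr → x = -1.866; check Q = 0.11
Then add 0.1914 M of L.
Step 2:
                  J         L
  I           3.861     1.472
  C          0.1437   -0.1437
  E           4.004     1.328
  solve Keq expr → x = -0.07187; check Q = 0.11

x = -0.07187 M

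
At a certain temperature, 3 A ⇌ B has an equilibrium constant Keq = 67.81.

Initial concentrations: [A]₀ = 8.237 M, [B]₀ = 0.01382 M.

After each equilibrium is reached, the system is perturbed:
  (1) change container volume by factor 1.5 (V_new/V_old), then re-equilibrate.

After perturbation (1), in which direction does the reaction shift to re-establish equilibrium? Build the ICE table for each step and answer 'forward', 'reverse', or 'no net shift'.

Q₀ = 2.4729e-05 vs Keq = 67.81 ⇒ Q<K, forward
Step 1:
                    A           B
  init          8.237     0.01382
  Δ            -7.898       2.633
  eq           0.3392       2.646
  solve Keq expr → x = 2.633; check Q = 67.81
Then change container volume by factor 1.5 (V_new/V_old).
Step 2:
                    A           B
  init         0.2261       1.764
  Δ           0.06889    -0.02296
  eq            0.295       1.741
  solve Keq expr → x = -0.02296; check Q = 67.81

Direction: reverse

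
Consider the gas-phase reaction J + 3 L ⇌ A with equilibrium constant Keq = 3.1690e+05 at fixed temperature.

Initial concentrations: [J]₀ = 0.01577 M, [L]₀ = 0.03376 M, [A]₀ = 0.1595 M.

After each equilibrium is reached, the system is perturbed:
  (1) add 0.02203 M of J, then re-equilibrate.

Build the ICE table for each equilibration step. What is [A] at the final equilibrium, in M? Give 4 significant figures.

[A]_eq = 0.1626 M

Q₀ = 2.6286e+05 vs Keq = 3.1690e+05 ⇒ Q<K, forward
Step 1:
                  J         L         A
  I         0.01577   0.03376    0.1595
  C       -5.4348e-04  -0.00163 5.4348e-04
  E         0.01523   0.03213      0.16
  solve Keq expr → x = 5.4348e-04; check Q = 3.1690e+05
Then add 0.02203 M of J.
Step 2:
                  J         L         A
  I         0.03726   0.03213      0.16
  C       -0.002531 -0.007592  0.002531
  E         0.03473   0.02454    0.1626
  solve Keq expr → x = 0.002531; check Q = 3.1690e+05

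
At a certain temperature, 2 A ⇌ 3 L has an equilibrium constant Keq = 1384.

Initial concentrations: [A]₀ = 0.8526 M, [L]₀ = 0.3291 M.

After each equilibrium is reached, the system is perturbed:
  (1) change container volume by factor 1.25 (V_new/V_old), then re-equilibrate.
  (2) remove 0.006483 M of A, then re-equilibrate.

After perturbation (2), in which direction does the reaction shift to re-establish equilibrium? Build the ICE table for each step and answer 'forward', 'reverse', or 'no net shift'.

Direction: reverse

Q₀ = 0.04903 vs Keq = 1384 ⇒ Q<K, forward
Step 1:
                  A         L
  init       0.8526    0.3291
  Δ         -0.8017     1.202
  eq        0.05095     1.532
  solve Keq expr → x = 0.4008; check Q = 1384
Then change container volume by factor 1.25 (V_new/V_old).
Step 2:
                  A         L
  init      0.04076     1.225
  Δ       -0.004033  0.006049
  eq        0.03673     1.231
  solve Keq expr → x = 0.002016; check Q = 1384
Then remove 0.006483 M of A.
Step 3:
                  A         L
  init      0.03024     1.231
  Δ        0.006076 -0.009114
  eq        0.03632     1.222
  solve Keq expr → x = -0.003038; check Q = 1384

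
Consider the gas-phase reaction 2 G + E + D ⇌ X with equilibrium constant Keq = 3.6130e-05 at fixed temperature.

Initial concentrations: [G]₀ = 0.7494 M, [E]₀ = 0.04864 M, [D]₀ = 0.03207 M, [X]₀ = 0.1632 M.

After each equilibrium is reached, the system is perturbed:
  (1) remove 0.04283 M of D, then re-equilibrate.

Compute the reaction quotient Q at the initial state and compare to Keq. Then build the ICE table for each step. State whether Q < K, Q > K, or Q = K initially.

Q₀ = 186.3 vs Keq = 3.6130e-05 ⇒ Q>K, reverse
Step 1:
                    G           E           D           X
  init         0.7494     0.04864     0.03207      0.1632
  Δ            0.3264      0.1632      0.1632     -0.1632
  eq            1.076      0.2118      0.1953  1.7297e-06
  solve Keq expr → x = -0.1632; check Q = 3.6130e-05
Then remove 0.04283 M of D.
Step 2:
                    G           E           D           X
  init          1.076      0.2118      0.1524  1.7297e-06
  Δ        7.5876e-07  3.7938e-07  3.7938e-07 -3.7938e-07
  eq            1.076      0.2118      0.1524  1.3503e-06
  solve Keq expr → x = -3.7938e-07; check Q = 3.6130e-05

Q₀ = 186.3; Q > K (proceeds reverse)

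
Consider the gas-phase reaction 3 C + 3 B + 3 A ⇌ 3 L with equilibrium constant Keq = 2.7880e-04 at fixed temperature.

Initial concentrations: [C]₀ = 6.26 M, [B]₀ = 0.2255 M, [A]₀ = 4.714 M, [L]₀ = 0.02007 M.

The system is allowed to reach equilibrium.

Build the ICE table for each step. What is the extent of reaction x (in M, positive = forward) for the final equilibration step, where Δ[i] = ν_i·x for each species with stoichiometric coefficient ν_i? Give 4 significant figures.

x = 0.04624 M

Q₀ = 2.7435e-08 vs Keq = 2.7880e-04 ⇒ Q<K, forward
Step 1:
                   C          B          A          L
  init          6.26     0.2255      4.714    0.02007
  Δ          -0.1387    -0.1387    -0.1387     0.1387
  eq           6.121    0.08679      4.575     0.1588
  solve Keq expr → x = 0.04624; check Q = 2.7880e-04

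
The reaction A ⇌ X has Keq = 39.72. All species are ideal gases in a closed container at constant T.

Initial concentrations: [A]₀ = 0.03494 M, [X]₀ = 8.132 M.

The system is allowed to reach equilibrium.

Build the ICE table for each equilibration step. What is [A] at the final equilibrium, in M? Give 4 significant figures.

[A]_eq = 0.2006 M

Q₀ = 232.7 vs Keq = 39.72 ⇒ Q>K, reverse
Step 1:
                  A         X
  I         0.03494     8.132
  C          0.1656   -0.1656
  E          0.2006     7.966
  solve Keq expr → x = -0.1656; check Q = 39.72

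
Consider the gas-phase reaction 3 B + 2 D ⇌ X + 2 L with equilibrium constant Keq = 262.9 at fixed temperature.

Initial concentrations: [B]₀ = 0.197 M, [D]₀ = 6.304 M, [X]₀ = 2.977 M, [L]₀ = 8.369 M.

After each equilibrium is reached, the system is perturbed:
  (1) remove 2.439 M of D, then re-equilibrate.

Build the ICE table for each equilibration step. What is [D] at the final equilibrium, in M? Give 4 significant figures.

[D]_eq = 3.976 M

Q₀ = 686.3 vs Keq = 262.9 ⇒ Q>K, reverse
Step 1:
                   B          D          X          L
  Initial      0.197      6.304      2.977      8.369
  Change     0.07116    0.04744   -0.02372   -0.04744
  Equil       0.2682      6.351      2.953      8.322
  solve Keq expr → x = -0.02372; check Q = 262.9
Then remove 2.439 M of D.
Step 2:
                   B          D          X          L
  Initial     0.2682      3.912      2.953      8.322
  Change     0.09512    0.06341   -0.03171   -0.06341
  Equil       0.3633      3.976      2.922      8.258
  solve Keq expr → x = -0.03171; check Q = 262.9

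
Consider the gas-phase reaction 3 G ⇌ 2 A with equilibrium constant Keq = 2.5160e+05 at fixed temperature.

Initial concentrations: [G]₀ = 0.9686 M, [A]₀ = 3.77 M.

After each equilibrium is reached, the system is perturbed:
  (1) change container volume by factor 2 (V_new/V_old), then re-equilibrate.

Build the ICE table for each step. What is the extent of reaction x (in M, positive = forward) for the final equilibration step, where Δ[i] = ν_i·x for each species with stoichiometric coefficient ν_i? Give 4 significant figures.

x = -0.001829 M

Q₀ = 15.64 vs Keq = 2.5160e+05 ⇒ Q<K, forward
Step 1:
                  G         A
  I          0.9686      3.77
  C         -0.9261    0.6174
  E         0.04245     4.387
  solve Keq expr → x = 0.3087; check Q = 2.5160e+05
Then change container volume by factor 2 (V_new/V_old).
Step 2:
                  G         A
  I         0.02123     2.194
  C        0.005487 -0.003658
  E         0.02671      2.19
  solve Keq expr → x = -0.001829; check Q = 2.5160e+05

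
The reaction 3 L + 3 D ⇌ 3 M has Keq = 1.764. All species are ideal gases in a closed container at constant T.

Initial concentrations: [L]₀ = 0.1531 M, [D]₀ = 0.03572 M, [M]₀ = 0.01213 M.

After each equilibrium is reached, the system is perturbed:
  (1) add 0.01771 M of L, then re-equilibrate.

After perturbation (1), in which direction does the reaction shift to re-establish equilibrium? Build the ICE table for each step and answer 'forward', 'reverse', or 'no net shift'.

Direction: forward

Q₀ = 10.91 vs Keq = 1.764 ⇒ Q>K, reverse
Step 1:
                   L          D          M
  init        0.1531    0.03572    0.01213
  Δ         0.004477   0.004477  -0.004477
  eq          0.1576     0.0402   0.007653
  solve Keq expr → x = -0.001492; check Q = 1.764
Then add 0.01771 M of L.
Step 2:
                   L          D          M
  init        0.1753     0.0402   0.007653
  Δ       -6.8291e-04 -6.8291e-04 6.8291e-04
  eq          0.1746    0.03951   0.008336
  solve Keq expr → x = 2.2764e-04; check Q = 1.764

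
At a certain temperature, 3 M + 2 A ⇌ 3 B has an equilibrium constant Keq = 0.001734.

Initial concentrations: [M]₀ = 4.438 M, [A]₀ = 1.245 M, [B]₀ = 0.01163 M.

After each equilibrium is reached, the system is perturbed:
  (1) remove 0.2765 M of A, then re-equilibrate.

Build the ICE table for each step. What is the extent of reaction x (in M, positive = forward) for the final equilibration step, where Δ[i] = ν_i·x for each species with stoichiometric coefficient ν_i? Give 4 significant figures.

Q₀ = 1.1610e-08 vs Keq = 0.001734 ⇒ Q<K, forward
Step 1:
                    M           A           B
  I             4.438       1.245     0.01163
  C           -0.4498     -0.2999      0.4498
  E             3.988      0.9451      0.4614
  solve Keq expr → x = 0.1499; check Q = 0.001734
Then remove 0.2765 M of A.
Step 2:
                    M           A           B
  I             3.988      0.6686      0.4614
  C           0.07112     0.04741    -0.07112
  E             4.059       0.716      0.3903
  solve Keq expr → x = -0.02371; check Q = 0.001734

x = -0.02371 M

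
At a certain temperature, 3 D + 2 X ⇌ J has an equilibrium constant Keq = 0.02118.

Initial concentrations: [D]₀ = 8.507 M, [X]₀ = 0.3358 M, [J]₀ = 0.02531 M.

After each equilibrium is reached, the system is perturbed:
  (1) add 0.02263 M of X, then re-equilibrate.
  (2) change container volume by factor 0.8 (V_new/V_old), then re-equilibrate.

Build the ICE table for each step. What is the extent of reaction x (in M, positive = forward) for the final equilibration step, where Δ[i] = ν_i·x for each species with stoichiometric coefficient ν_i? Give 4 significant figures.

Q₀ = 3.6459e-04 vs Keq = 0.02118 ⇒ Q<K, forward
Step 1:
                  D         X         J
  I           8.507    0.3358   0.02531
  C         -0.3394   -0.2263    0.1131
  E           8.168    0.1095    0.1384
  solve Keq expr → x = 0.1131; check Q = 0.02118
Then add 0.02263 M of X.
Step 2:
                  D         X         J
  I           8.168    0.1322    0.1384
  C        -0.02769  -0.01846   0.00923
  E            8.14    0.1137    0.1477
  solve Keq expr → x = 0.00923; check Q = 0.02118
Then change container volume by factor 0.8 (V_new/V_old).
Step 3:
                  D         X         J
  I           10.17    0.1421    0.1846
  C        -0.06726  -0.04484   0.02242
  E           10.11   0.09729     0.207
  solve Keq expr → x = 0.02242; check Q = 0.02118

x = 0.02242 M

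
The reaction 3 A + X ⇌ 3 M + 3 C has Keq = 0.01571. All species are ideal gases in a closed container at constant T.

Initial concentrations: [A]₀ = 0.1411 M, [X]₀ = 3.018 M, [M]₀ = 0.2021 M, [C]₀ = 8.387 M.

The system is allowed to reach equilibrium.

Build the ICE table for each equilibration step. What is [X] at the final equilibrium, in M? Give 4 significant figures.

[X]_eq = 3.08 M

Q₀ = 574.4 vs Keq = 0.01571 ⇒ Q>K, reverse
Step 1:
                   A          X          M          C
  init        0.1411      3.018     0.2021      8.387
  Δ           0.1875     0.0625    -0.1875    -0.1875
  eq          0.3286       3.08     0.0146        8.2
  solve Keq expr → x = -0.0625; check Q = 0.01571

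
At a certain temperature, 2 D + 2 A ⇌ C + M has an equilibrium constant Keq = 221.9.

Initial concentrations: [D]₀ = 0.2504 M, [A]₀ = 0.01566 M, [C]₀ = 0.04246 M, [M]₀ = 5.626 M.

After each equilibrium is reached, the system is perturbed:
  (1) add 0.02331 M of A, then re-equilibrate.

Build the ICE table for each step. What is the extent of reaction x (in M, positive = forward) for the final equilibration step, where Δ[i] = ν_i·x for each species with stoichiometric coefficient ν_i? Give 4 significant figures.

x = 0.005247 M

Q₀ = 1.5536e+04 vs Keq = 221.9 ⇒ Q>K, reverse
Step 1:
                    D           A           C           M
  init         0.2504     0.01566     0.04246       5.626
  Δ           0.05188     0.05188    -0.02594    -0.02594
  eq           0.3023     0.06754     0.01652         5.6
  solve Keq expr → x = -0.02594; check Q = 221.9
Then add 0.02331 M of A.
Step 2:
                    D           A           C           M
  init         0.3023     0.09085     0.01652         5.6
  Δ          -0.01049    -0.01049    0.005247    0.005247
  eq           0.2918     0.08036     0.02177       5.605
  solve Keq expr → x = 0.005247; check Q = 221.9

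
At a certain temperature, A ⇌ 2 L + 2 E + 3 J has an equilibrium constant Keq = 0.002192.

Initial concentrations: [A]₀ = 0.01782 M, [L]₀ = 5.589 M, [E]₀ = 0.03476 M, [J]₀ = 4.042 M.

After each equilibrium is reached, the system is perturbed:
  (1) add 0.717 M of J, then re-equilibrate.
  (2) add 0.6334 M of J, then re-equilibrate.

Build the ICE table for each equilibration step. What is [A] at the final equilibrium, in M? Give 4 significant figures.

Q₀ = 139.9 vs Keq = 0.002192 ⇒ Q>K, reverse
Step 1:
                    A           L           E           J
  I           0.01782       5.589     0.03476       4.042
  C           0.01728    -0.03456    -0.03456    -0.05184
  E            0.0351       5.554  1.9813e-04        3.99
  solve Keq expr → x = -0.01728; check Q = 0.002192
Then add 0.717 M of J.
Step 2:
                    A           L           E           J
  I            0.0351       5.554  1.9813e-04       4.707
  C        2.1723e-05 -4.3447e-05 -4.3447e-05 -6.5170e-05
  E           0.03512       5.554  1.5468e-04       4.707
  solve Keq expr → x = -2.1723e-05; check Q = 0.002192
Then add 0.6334 M of J.
Step 3:
                    A           L           E           J
  I           0.03512       5.554  1.5468e-04        5.34
  C        1.3330e-05 -2.6660e-05 -2.6660e-05 -3.9990e-05
  E           0.03514       5.554  1.2802e-04        5.34
  solve Keq expr → x = -1.3330e-05; check Q = 0.002192

[A]_eq = 0.03514 M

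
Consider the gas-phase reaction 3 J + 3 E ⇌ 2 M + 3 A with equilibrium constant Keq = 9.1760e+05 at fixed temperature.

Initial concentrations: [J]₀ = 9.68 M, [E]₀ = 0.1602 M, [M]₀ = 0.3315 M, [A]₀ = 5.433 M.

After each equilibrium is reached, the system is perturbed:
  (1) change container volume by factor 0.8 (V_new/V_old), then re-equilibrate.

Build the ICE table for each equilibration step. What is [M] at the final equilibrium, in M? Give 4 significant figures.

Q₀ = 4.726 vs Keq = 9.1760e+05 ⇒ Q<K, forward
Step 1:
                   J          E          M          A
  Initial       9.68     0.1602     0.3315      5.433
  Change     -0.1567    -0.1567     0.1045     0.1567
  Equil        9.523   0.003473      0.436       5.59
  solve Keq expr → x = 0.05224; check Q = 9.1760e+05
Then change container volume by factor 0.8 (V_new/V_old).
Step 2:
                   J          E          M          A
  Initial       11.9   0.004341      0.545      6.987
  Change  -3.0989e-04 -3.0989e-04 2.0659e-04 3.0989e-04
  Equil         11.9   0.004031     0.5452      6.987
  solve Keq expr → x = 1.0330e-04; check Q = 9.1760e+05

[M]_eq = 0.5452 M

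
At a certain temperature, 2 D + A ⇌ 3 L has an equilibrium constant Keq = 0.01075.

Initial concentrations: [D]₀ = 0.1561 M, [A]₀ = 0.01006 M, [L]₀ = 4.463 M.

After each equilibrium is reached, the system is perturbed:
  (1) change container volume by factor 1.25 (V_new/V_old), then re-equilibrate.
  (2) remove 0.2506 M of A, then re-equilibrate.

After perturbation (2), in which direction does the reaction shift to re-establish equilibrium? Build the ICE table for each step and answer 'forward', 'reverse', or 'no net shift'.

Direction: reverse

Q₀ = 3.6264e+05 vs Keq = 0.01075 ⇒ Q>K, reverse
Step 1:
                   D          A          L
  Initial     0.1561    0.01006      4.463
  Change       2.653      1.326     -3.979
  Equil        2.809      1.336     0.4839
  solve Keq expr → x = -1.326; check Q = 0.01075
Then change container volume by factor 1.25 (V_new/V_old).
Step 2:
                   D          A          L
  Initial      2.247      1.069     0.3872
  Change           0          0          0
  Equil        2.247      1.069     0.3872
  solve Keq expr → x = 0; check Q = 0.01075
Then remove 0.2506 M of A.
Step 3:
                   D          A          L
  Initial      2.247     0.8185     0.3872
  Change     0.01966   0.009832   -0.02949
  Equil        2.267     0.8284     0.3577
  solve Keq expr → x = -0.009832; check Q = 0.01075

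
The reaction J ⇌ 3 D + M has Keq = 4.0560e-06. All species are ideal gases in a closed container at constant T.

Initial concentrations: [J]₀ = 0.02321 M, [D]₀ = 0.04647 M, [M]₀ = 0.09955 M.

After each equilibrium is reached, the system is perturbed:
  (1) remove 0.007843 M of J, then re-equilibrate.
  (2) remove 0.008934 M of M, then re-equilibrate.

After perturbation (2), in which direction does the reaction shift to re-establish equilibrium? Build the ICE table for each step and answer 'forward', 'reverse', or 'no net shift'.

Direction: forward

Q₀ = 4.3041e-04 vs Keq = 4.0560e-06 ⇒ Q>K, reverse
Step 1:
                    J           D           M
  Initial     0.02321     0.04647     0.09955
  Change      0.01159    -0.03476    -0.01159
  Equil        0.0348     0.01171     0.08796
  solve Keq expr → x = -0.01159; check Q = 4.0560e-06
Then remove 0.007843 M of J.
Step 2:
                    J           D           M
  Initial     0.02695     0.01171     0.08796
  Change   3.0106e-04 -9.0318e-04 -3.0106e-04
  Equil       0.02726      0.0108     0.08766
  solve Keq expr → x = -3.0106e-04; check Q = 4.0560e-06
Then remove 0.008934 M of M.
Step 3:
                    J           D           M
  Initial     0.02726      0.0108     0.07873
  Change  -1.2377e-04  3.7130e-04  1.2377e-04
  Equil       0.02713     0.01118     0.07885
  solve Keq expr → x = 1.2377e-04; check Q = 4.0560e-06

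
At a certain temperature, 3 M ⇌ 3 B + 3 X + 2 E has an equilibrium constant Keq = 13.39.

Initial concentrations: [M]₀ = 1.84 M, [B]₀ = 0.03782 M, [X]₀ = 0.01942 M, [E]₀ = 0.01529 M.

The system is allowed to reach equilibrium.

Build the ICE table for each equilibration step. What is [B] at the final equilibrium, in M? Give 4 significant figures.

Q₀ = 1.4869e-14 vs Keq = 13.39 ⇒ Q<K, forward
Step 1:
                    M           B           X           E
  init           1.84     0.03782     0.01942     0.01529
  Δ            -1.238       1.238       1.238      0.8254
  eq           0.6019       1.276       1.258      0.8407
  solve Keq expr → x = 0.4127; check Q = 13.39

[B]_eq = 1.276 M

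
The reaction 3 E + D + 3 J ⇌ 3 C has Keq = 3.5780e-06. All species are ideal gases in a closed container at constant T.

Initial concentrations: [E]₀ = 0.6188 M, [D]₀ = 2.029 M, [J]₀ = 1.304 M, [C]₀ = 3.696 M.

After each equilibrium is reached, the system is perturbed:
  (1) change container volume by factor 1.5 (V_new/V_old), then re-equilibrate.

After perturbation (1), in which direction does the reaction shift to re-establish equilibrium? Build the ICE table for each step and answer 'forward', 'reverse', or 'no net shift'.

Direction: reverse

Q₀ = 47.36 vs Keq = 3.5780e-06 ⇒ Q>K, reverse
Step 1:
                  E         D         J         C
  I          0.6188     2.029     1.304     3.696
  C           3.294     1.098     3.294    -3.294
  E           3.912     3.127     4.598    0.4023
  solve Keq expr → x = -1.098; check Q = 3.5780e-06
Then change container volume by factor 1.5 (V_new/V_old).
Step 2:
                  E         D         J         C
  I           2.608     2.085     3.065    0.2682
  C         0.09986   0.03329   0.09986  -0.09986
  E           2.708     2.118     3.165    0.1684
  solve Keq expr → x = -0.03329; check Q = 3.5780e-06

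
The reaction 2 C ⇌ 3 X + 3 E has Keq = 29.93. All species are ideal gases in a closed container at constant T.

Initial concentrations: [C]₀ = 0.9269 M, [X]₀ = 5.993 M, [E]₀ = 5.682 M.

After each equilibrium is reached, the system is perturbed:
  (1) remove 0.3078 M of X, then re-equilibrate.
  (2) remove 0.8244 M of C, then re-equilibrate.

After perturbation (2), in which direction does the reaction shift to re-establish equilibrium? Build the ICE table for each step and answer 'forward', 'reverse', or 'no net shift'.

Q₀ = 4.5959e+04 vs Keq = 29.93 ⇒ Q>K, reverse
Step 1:
                   C          X          E
  Initial     0.9269      5.993      5.682
  Change       2.175     -3.263     -3.263
  Equil        3.102       2.73      2.419
  solve Keq expr → x = -1.088; check Q = 29.93
Then remove 0.3078 M of X.
Step 2:
                   C          X          E
  Initial      3.102      2.422      2.419
  Change    -0.08388     0.1258     0.1258
  Equil        3.018      2.548      2.545
  solve Keq expr → x = 0.04194; check Q = 29.93
Then remove 0.8244 M of C.
Step 3:
                   C          X          E
  Initial      2.194      2.548      2.545
  Change      0.1396    -0.2093    -0.2093
  Equil        2.333      2.339      2.336
  solve Keq expr → x = -0.06978; check Q = 29.93

Direction: reverse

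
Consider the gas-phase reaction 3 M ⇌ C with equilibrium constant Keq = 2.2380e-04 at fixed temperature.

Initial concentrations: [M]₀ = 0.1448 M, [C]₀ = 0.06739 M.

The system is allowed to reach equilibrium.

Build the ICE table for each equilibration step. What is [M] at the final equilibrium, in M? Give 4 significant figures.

[M]_eq = 0.3469 M

Q₀ = 22.2 vs Keq = 2.2380e-04 ⇒ Q>K, reverse
Step 1:
                    M           C
  init         0.1448     0.06739
  Δ            0.2021    -0.06738
  eq           0.3469  9.3461e-06
  solve Keq expr → x = -0.06738; check Q = 2.2380e-04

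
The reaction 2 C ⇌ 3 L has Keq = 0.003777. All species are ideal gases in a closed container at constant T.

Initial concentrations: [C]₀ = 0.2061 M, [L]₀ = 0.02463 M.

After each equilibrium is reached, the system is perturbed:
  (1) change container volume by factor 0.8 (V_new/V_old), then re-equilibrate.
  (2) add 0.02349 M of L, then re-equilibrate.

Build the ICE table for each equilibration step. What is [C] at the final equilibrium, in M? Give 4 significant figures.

[C]_eq = 0.2524 M

Q₀ = 3.5175e-04 vs Keq = 0.003777 ⇒ Q<K, forward
Step 1:
                  C         L
  I          0.2061   0.02463
  C         -0.0177   0.02655
  E          0.1884   0.05118
  solve Keq expr → x = 0.00885; check Q = 0.003777
Then change container volume by factor 0.8 (V_new/V_old).
Step 2:
                  C         L
  I          0.2355   0.06398
  C         0.00275 -0.004125
  E          0.2382   0.05985
  solve Keq expr → x = -0.001375; check Q = 0.003777
Then add 0.02349 M of L.
Step 3:
                  C         L
  I          0.2382   0.08334
  C          0.0141  -0.02115
  E          0.2524   0.06219
  solve Keq expr → x = -0.00705; check Q = 0.003777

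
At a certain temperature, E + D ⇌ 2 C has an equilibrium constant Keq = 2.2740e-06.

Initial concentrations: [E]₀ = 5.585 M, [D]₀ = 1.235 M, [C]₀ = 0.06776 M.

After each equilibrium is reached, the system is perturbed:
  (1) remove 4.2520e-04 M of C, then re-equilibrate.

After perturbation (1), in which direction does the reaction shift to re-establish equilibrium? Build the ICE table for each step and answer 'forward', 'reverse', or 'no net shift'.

Q₀ = 6.6567e-04 vs Keq = 2.2740e-06 ⇒ Q>K, reverse
Step 1:
                  E         D         C
  Initial     5.585     1.235   0.06776
  Change    0.03187   0.03187  -0.06374
  Equil       5.617     1.267  0.004023
  solve Keq expr → x = -0.03187; check Q = 2.2740e-06
Then remove 4.2520e-04 M of C.
Step 2:
                  E         D         C
  Initial     5.617     1.267  0.003597
  Change  -2.1239e-04 -2.1239e-04 4.2479e-04
  Equil       5.617     1.267  0.004022
  solve Keq expr → x = 2.1239e-04; check Q = 2.2740e-06

Direction: forward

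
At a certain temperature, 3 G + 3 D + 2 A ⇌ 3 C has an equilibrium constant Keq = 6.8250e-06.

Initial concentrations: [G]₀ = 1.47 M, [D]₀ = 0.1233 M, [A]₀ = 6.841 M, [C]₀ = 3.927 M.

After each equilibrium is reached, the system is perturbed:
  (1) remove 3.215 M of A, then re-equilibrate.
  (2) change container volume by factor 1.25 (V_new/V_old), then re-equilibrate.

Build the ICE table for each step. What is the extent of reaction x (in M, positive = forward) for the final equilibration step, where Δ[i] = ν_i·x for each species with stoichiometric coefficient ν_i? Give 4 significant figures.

x = -0.05211 M

Q₀ = 217.3 vs Keq = 6.8250e-06 ⇒ Q>K, reverse
Step 1:
                  G         D         A         C
  init         1.47    0.1233     6.841     3.927
  Δ           2.876     2.876     1.918    -2.876
  eq          4.346         3     8.759     1.051
  solve Keq expr → x = -0.9588; check Q = 6.8250e-06
Then remove 3.215 M of A.
Step 2:
                  G         D         A         C
  init        4.346         3     5.544     1.051
  Δ          0.1822    0.1822    0.1215   -0.1822
  eq          4.528     3.182     5.665    0.8685
  solve Keq expr → x = -0.06074; check Q = 6.8250e-06
Then change container volume by factor 1.25 (V_new/V_old).
Step 3:
                  G         D         A         C
  init        3.623     2.545     4.532    0.6948
  Δ          0.1563    0.1563    0.1042   -0.1563
  eq          3.779     2.702     4.636    0.5385
  solve Keq expr → x = -0.05211; check Q = 6.8250e-06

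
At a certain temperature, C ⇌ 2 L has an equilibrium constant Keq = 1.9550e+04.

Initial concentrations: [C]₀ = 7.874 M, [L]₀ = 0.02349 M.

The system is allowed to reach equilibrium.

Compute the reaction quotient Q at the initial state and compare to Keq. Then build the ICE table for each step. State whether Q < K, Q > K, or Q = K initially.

Q₀ = 7.0076e-05; Q < K (proceeds forward)

Q₀ = 7.0076e-05 vs Keq = 1.9550e+04 ⇒ Q<K, forward
Step 1:
                    C           L
  init          7.874     0.02349
  Δ            -7.861       15.72
  eq          0.01268       15.75
  solve Keq expr → x = 7.861; check Q = 1.9550e+04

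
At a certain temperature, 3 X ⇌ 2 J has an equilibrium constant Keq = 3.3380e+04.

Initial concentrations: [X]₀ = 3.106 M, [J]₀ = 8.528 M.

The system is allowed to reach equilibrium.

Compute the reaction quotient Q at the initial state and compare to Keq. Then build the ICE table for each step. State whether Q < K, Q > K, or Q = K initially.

Q₀ = 2.427 vs Keq = 3.3380e+04 ⇒ Q<K, forward
Step 1:
                  X         J
  Initial     3.106     8.528
  Change     -2.957     1.971
  Equil      0.1489      10.5
  solve Keq expr → x = 0.9857; check Q = 3.3380e+04

Q₀ = 2.427; Q < K (proceeds forward)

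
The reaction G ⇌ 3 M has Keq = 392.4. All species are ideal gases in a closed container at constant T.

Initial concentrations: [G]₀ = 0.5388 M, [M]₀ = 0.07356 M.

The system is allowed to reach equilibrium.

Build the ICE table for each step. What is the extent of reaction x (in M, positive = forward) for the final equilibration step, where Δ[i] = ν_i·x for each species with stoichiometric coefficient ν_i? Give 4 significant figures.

Q₀ = 7.3875e-04 vs Keq = 392.4 ⇒ Q<K, forward
Step 1:
                  G         M
  init       0.5388   0.07356
  Δ         -0.5272     1.582
  eq        0.01156     1.655
  solve Keq expr → x = 0.5272; check Q = 392.4

x = 0.5272 M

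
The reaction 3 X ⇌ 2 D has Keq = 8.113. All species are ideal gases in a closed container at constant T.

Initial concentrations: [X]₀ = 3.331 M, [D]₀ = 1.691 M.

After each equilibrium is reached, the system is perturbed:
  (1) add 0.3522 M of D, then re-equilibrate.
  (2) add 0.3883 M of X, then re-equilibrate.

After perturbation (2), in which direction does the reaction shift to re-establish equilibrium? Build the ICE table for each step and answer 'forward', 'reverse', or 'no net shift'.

Direction: forward

Q₀ = 0.07737 vs Keq = 8.113 ⇒ Q<K, forward
Step 1:
                    X           D
  init          3.331       1.691
  Δ            -2.252       1.501
  eq            1.079       3.192
  solve Keq expr → x = 0.7507; check Q = 8.113
Then add 0.3522 M of D.
Step 2:
                    X           D
  init          1.079       3.545
  Δ           0.06807    -0.04538
  eq            1.147       3.499
  solve Keq expr → x = -0.02269; check Q = 8.113
Then add 0.3883 M of X.
Step 3:
                    X           D
  init          1.535       3.499
  Δ           -0.3394      0.2262
  eq            1.196       3.725
  solve Keq expr → x = 0.1131; check Q = 8.113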